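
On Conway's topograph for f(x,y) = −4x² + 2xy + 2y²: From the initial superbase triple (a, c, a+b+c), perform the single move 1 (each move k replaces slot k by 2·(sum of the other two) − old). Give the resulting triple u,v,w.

start (-4,2,0) = (f(1,0),f(0,1),f(1,1))
replace slot 1: 2·(2+0) − (-4) = 8 → (8,2,0)

8,2,0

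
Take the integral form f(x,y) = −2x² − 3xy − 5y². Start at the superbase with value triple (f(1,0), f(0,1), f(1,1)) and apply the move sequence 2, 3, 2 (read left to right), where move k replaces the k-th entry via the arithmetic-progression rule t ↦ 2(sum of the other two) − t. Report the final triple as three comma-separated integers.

start (-2,-5,-10) = (f(1,0),f(0,1),f(1,1))
replace slot 2: 2·((-2)+(-10)) − (-5) = -19 → (-2,-19,-10)
replace slot 3: 2·((-2)+(-19)) − (-10) = -32 → (-2,-19,-32)
replace slot 2: 2·((-2)+(-32)) − (-19) = -49 → (-2,-49,-32)

-2,-49,-32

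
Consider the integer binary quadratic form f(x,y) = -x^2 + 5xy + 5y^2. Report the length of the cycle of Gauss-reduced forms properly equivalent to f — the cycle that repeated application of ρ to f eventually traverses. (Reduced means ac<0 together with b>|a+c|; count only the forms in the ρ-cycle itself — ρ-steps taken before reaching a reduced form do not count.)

D = 45, ⌊√D⌋ = 6
river: ρ → (5,5,-1)
river: ρ → (-1,5,5)
ρ-cycle length = 2 (tail of 0 descent steps not counted)

2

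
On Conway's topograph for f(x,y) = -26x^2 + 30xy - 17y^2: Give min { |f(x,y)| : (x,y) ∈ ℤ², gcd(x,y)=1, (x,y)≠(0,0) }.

translate: b→22 (≡-30 mod 52), so (26,-30,17)→(26,22,13)
flip: (26,22,13)→(13,-22,26)
translate: b→4 (≡-22 mod 26), so (13,-22,26)→(13,4,17)
reduced (well bottom): (13,4,17) with a≤c, −a<b≤a
well minimum |f| = |-13| = 13 (negative-definite)

13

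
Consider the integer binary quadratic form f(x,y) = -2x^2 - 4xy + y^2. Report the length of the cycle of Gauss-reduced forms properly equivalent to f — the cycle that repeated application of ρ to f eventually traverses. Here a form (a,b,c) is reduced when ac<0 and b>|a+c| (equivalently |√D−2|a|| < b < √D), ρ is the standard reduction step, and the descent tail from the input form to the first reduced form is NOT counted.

D = 24, ⌊√D⌋ = 4
descent: ρ → (1,4,-2)  [lands on river]
river: ρ → (-2,4,1)
ρ-cycle length = 2 (tail of 1 descent step not counted)

2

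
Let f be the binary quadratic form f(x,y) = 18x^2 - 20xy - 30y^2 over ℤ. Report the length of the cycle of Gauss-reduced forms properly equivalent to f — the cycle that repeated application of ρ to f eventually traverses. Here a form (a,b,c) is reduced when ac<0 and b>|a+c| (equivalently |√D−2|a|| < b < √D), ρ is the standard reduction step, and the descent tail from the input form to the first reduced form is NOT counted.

D = 2560, ⌊√D⌋ = 50
descent: ρ → (-30,20,18)  [lands on river]
river: ρ → (18,16,-32)
river: ρ → (-32,48,2)
river: ρ → (2,48,-32)
river: ρ → (-32,16,18)
river: ρ → (18,20,-30)
river: ρ → (-30,40,8)
river: ρ → (8,40,-30)
ρ-cycle length = 8 (tail of 1 descent step not counted)

8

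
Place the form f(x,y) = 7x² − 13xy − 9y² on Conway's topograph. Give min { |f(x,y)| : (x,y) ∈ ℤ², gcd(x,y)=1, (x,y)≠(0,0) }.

descent: ρ → (-9,13,7)  [lands on river]
river: ρ → (7,15,-7)
river: ρ → (-7,13,9)
river: ρ → (9,5,-11)
river: ρ → (-11,17,3)
river: ρ → (3,19,-5)
river: ρ → (-5,11,15)
river: ρ → (15,19,-1)
river: ρ → (-1,19,15)
river: ρ → (15,11,-5)
river: ρ → (-5,19,3)
river: ρ → (3,17,-11)
river: ρ → (-11,5,9)
river: ρ → (9,13,-7)
river: ρ → (-7,15,7)
river: ρ → (7,13,-9)
river: ρ → (-9,5,11)
river: ρ → (11,17,-3)
river: ρ → (-3,19,5)
river: ρ → (5,11,-15)
river: ρ → (-15,19,1)
river: ρ → (1,19,-15)
river: ρ → (-15,11,5)
river: ρ → (5,19,-3)
river: ρ → (-3,17,11)
river: ρ → (11,5,-9)
closes: descent 1, river 26
min |a| on river = 1

1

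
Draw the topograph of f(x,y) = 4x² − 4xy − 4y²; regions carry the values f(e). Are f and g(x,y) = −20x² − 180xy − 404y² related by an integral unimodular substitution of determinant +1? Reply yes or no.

D₁ = 80, D₂ = 80
river cycle of f (length 2): (-4, 4, 4), (4, 4, -4)
river cycle of g (length 2): (-4, 4, 4), (4, 4, -4)
cycles coincide ⇒ equivalent

yes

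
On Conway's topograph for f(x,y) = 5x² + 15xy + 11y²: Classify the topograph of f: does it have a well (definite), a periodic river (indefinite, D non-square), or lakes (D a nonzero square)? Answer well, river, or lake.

D = b²−4ac = 15² − 4·5·11 = 5
D > 0 non-square ⇒ indefinite ⇒ periodic river

river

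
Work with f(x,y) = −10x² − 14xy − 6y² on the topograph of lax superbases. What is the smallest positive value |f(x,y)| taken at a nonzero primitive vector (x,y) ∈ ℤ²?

translate: b→-6 (≡14 mod 20), so (10,14,6)→(10,-6,2)
flip: (10,-6,2)→(2,6,10)
translate: b→2 (≡6 mod 4), so (2,6,10)→(2,2,6)
reduced (well bottom): (2,2,6) with a≤c, −a<b≤a
well minimum |f| = |-2| = 2 (negative-definite)

2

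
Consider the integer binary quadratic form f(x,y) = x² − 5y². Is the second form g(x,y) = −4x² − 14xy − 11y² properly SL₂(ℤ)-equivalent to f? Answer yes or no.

D₁ = 20, D₂ = 20
river cycle of f (length 2): (1, 4, -1), (-1, 4, 1)
river cycle of g (length 2): (-1, 4, 1), (1, 4, -1)
cycles coincide ⇒ equivalent

yes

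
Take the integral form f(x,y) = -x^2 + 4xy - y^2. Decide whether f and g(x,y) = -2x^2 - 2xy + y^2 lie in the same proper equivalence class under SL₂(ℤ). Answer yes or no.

D₁ = 12, D₂ = 12
river cycle of f (length 2): (-1, 2, 2), (2, 2, -1)
river cycle of g (length 2): (1, 2, -2), (-2, 2, 1)
cycles differ ⇒ inequivalent

no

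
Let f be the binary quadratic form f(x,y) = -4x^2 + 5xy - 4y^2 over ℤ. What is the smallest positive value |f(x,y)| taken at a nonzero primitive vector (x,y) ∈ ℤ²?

translate: b→3 (≡-5 mod 8), so (4,-5,4)→(4,3,3)
flip: (4,3,3)→(3,-3,4)
translate: b→3 (≡-3 mod 6), so (3,-3,4)→(3,3,4)
reduced (well bottom): (3,3,4) with a≤c, −a<b≤a
well minimum |f| = |-3| = 3 (negative-definite)

3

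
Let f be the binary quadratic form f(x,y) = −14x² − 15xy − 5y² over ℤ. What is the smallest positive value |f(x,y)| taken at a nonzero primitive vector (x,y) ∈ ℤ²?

translate: b→-13 (≡15 mod 28), so (14,15,5)→(14,-13,4)
flip: (14,-13,4)→(4,13,14)
translate: b→-3 (≡13 mod 8), so (4,13,14)→(4,-3,4)
flip: (4,-3,4)→(4,3,4)
reduced (well bottom): (4,3,4) with a≤c, −a<b≤a
well minimum |f| = |-4| = 4 (negative-definite)

4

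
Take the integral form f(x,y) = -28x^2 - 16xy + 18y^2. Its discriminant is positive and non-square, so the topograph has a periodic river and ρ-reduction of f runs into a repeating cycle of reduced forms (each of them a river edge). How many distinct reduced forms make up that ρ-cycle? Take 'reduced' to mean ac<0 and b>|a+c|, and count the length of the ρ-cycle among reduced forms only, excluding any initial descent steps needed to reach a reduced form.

D = 2272, ⌊√D⌋ = 47
descent: ρ → (18,16,-28)  [lands on river]
river: ρ → (-28,40,6)
river: ρ → (6,44,-14)
river: ρ → (-14,40,12)
river: ρ → (12,32,-26)
river: ρ → (-26,20,18)
ρ-cycle length = 6 (tail of 1 descent step not counted)

6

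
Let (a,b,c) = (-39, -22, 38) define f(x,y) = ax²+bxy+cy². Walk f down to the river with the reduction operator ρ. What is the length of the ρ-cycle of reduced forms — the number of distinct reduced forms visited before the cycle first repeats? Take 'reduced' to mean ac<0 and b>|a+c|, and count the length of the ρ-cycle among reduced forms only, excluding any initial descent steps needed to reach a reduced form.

D = 6412, ⌊√D⌋ = 80
descent: ρ → (38,22,-39)  [lands on river]
river: ρ → (-39,56,21)
river: ρ → (21,70,-18)
river: ρ → (-18,74,13)
river: ρ → (13,56,-63)
river: ρ → (-63,70,6)
river: ρ → (6,74,-39)
river: ρ → (-39,4,41)
river: ρ → (41,78,-2)
river: ρ → (-2,78,41)
river: ρ → (41,4,-39)
river: ρ → (-39,74,6)
river: ρ → (6,70,-63)
river: ρ → (-63,56,13)
river: ρ → (13,74,-18)
river: ρ → (-18,70,21)
river: ρ → (21,56,-39)
river: ρ → (-39,22,38)
river: ρ → (38,54,-23)
river: ρ → (-23,38,54)
river: ρ → (54,70,-7)
river: ρ → (-7,70,54)
river: ρ → (54,38,-23)
river: ρ → (-23,54,38)
ρ-cycle length = 24 (tail of 1 descent step not counted)

24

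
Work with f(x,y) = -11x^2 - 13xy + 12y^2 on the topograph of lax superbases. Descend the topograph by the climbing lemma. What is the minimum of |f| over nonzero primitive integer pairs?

descent: ρ → (12,13,-11)  [lands on river]
river: ρ → (-11,9,14)
river: ρ → (14,19,-6)
river: ρ → (-6,17,17)
river: ρ → (17,17,-6)
river: ρ → (-6,19,14)
river: ρ → (14,9,-11)
river: ρ → (-11,13,12)
river: ρ → (12,11,-12)
river: ρ → (-12,13,11)
river: ρ → (11,9,-14)
river: ρ → (-14,19,6)
river: ρ → (6,17,-17)
river: ρ → (-17,17,6)
river: ρ → (6,19,-14)
river: ρ → (-14,9,11)
river: ρ → (11,13,-12)
river: ρ → (-12,11,12)
closes: descent 1, river 18
min |a| on river = 6

6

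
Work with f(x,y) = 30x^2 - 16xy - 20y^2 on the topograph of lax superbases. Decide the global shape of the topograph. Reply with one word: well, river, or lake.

D = b²−4ac = (-16)² − 4·30·(-20) = 2656
D > 0 non-square ⇒ indefinite ⇒ periodic river

river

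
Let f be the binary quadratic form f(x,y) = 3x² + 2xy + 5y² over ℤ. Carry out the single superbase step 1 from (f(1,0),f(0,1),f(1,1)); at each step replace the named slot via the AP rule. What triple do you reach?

start (3,5,10) = (f(1,0),f(0,1),f(1,1))
replace slot 1: 2·(5+10) − 3 = 27 → (27,5,10)

27,5,10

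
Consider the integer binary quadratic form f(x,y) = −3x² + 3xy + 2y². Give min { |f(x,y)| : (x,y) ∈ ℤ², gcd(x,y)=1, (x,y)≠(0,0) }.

river: ρ → (2,5,-1)
river: ρ → (-1,5,2)
river: ρ → (2,3,-3)
river: ρ → (-3,3,2)
closes: descent 0, river 4
min |a| on river = 1

1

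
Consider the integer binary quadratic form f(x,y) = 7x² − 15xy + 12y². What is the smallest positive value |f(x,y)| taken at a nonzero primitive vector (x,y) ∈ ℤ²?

translate: b→-1 (≡-15 mod 14), so (7,-15,12)→(7,-1,4)
flip: (7,-1,4)→(4,1,7)
reduced (well bottom): (4,1,7) with a≤c, −a<b≤a
well minimum = a = 4

4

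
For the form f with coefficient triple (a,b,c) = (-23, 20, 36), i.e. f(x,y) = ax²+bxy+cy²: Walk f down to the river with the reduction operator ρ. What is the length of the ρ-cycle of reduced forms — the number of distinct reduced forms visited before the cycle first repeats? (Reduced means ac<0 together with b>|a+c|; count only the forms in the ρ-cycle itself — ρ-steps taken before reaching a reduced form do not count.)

D = 3712, ⌊√D⌋ = 60
river: ρ → (36,52,-7)
river: ρ → (-7,60,4)
river: ρ → (4,60,-7)
river: ρ → (-7,52,36)
river: ρ → (36,20,-23)
river: ρ → (-23,26,33)
river: ρ → (33,40,-16)
river: ρ → (-16,56,9)
river: ρ → (9,52,-28)
river: ρ → (-28,60,1)
river: ρ → (1,60,-28)
river: ρ → (-28,52,9)
river: ρ → (9,56,-16)
river: ρ → (-16,40,33)
river: ρ → (33,26,-23)
river: ρ → (-23,20,36)
ρ-cycle length = 16 (tail of 0 descent steps not counted)

16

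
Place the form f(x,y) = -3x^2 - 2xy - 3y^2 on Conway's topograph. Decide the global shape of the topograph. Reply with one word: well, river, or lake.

D = b²−4ac = (-2)² − 4·(-3)·(-3) = -32
D < 0 ⇒ definite ⇒ every region one sign ⇒ single well

well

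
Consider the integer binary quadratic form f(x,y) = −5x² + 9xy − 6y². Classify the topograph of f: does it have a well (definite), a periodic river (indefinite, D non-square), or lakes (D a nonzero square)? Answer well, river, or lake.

D = b²−4ac = 9² − 4·(-5)·(-6) = -39
D < 0 ⇒ definite ⇒ every region one sign ⇒ single well

well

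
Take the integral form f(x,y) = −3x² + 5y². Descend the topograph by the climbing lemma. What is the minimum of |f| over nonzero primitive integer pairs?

descent: ρ → (5,0,-3)
descent: ρ → (-3,6,2)  [lands on river]
river: ρ → (2,6,-3)
closes: descent 2, river 2
min |a| on river = 2

2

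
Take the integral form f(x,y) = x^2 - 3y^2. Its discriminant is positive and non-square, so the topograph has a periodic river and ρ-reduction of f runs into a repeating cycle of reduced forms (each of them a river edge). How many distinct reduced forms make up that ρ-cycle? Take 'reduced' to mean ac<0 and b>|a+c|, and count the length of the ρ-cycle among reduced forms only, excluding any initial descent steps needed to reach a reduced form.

D = 12, ⌊√D⌋ = 3
descent: ρ → (-3,0,1)
descent: ρ → (1,2,-2)  [lands on river]
river: ρ → (-2,2,1)
ρ-cycle length = 2 (tail of 2 descent steps not counted)

2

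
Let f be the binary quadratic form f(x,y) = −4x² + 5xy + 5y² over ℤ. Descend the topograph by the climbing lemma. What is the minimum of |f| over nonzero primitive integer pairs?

river: ρ → (5,5,-4)
river: ρ → (-4,3,6)
river: ρ → (6,9,-1)
river: ρ → (-1,9,6)
river: ρ → (6,3,-4)
river: ρ → (-4,5,5)
closes: descent 0, river 6
min |a| on river = 1

1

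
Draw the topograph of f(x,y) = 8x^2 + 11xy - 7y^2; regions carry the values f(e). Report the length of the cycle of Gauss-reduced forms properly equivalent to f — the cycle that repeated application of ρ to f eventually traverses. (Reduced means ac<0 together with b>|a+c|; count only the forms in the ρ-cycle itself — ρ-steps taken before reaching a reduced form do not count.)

D = 345, ⌊√D⌋ = 18
river: ρ → (-7,17,2)
river: ρ → (2,15,-15)
river: ρ → (-15,15,2)
river: ρ → (2,17,-7)
river: ρ → (-7,11,8)
river: ρ → (8,5,-10)
river: ρ → (-10,15,3)
river: ρ → (3,15,-10)
river: ρ → (-10,5,8)
river: ρ → (8,11,-7)
ρ-cycle length = 10 (tail of 0 descent steps not counted)

10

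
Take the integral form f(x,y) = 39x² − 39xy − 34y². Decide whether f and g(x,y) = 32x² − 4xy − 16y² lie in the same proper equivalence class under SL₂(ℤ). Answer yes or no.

D₁ = 6825, D₂ = 2064
discriminants differ ⇒ not SL₂(ℤ)-equivalent

no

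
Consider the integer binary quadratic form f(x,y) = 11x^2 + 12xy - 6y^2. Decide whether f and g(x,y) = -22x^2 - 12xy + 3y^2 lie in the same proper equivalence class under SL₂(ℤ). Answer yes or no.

D₁ = 408, D₂ = 408
river cycle of f (length 6): (-6, 12, 11), (11, 10, -7), (-7, 18, 3), (3, 18, -7), (-7, 10, 11), (11, 12, -6)
river cycle of g (length 6): (3, 18, -7), (-7, 10, 11), (11, 12, -6), (-6, 12, 11), (11, 10, -7), (-7, 18, 3)
cycles coincide ⇒ equivalent

yes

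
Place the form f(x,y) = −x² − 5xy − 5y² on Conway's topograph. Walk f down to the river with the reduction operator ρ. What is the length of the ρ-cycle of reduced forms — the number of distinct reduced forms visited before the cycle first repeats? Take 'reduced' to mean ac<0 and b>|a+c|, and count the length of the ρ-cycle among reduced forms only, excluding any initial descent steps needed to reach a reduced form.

D = 5, ⌊√D⌋ = 2
descent: ρ → (-5,5,-1)
descent: ρ → (-1,1,1)  [lands on river]
river: ρ → (1,1,-1)
ρ-cycle length = 2 (tail of 2 descent steps not counted)

2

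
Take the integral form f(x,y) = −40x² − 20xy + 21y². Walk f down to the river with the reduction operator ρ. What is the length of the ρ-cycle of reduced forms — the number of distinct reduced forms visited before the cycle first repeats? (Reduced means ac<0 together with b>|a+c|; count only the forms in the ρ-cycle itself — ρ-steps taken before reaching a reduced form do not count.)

D = 3760, ⌊√D⌋ = 61
descent: ρ → (21,20,-40)  [lands on river]
river: ρ → (-40,60,1)
river: ρ → (1,60,-40)
river: ρ → (-40,20,21)
river: ρ → (21,22,-39)
river: ρ → (-39,56,4)
river: ρ → (4,56,-39)
river: ρ → (-39,22,21)
ρ-cycle length = 8 (tail of 1 descent step not counted)

8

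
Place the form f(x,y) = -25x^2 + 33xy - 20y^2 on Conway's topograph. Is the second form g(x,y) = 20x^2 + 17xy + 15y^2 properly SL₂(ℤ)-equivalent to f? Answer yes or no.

D₁ = -911, D₂ = -911
f is negative-definite; reduce −f:
−f: translate: b→17 (≡-33 mod 50), so (25,-33,20)→(25,17,12)
−f: flip: (25,17,12)→(12,-17,25)
−f: translate: b→7 (≡-17 mod 24), so (12,-17,25)→(12,7,20)
−f: reduced (well bottom): (12,7,20) with a≤c, −a<b≤a
flip sign back: reduced form of f is (-12,-7,-20)
g: flip: (20,17,15)→(15,-17,20)
g: translate: b→13 (≡-17 mod 30), so (15,-17,20)→(15,13,18)
g: reduced (well bottom): (15,13,18) with a≤c, −a<b≤a
reduced forms (-12, -7, -20) vs (15, 13, 18) ⇒ inequivalent

no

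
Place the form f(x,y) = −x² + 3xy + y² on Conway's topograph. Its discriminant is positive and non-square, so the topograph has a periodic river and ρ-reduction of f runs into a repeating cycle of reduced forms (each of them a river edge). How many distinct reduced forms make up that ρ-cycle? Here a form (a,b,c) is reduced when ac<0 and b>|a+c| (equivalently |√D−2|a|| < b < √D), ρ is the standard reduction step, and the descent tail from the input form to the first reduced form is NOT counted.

D = 13, ⌊√D⌋ = 3
river: ρ → (1,3,-1)
river: ρ → (-1,3,1)
ρ-cycle length = 2 (tail of 0 descent steps not counted)

2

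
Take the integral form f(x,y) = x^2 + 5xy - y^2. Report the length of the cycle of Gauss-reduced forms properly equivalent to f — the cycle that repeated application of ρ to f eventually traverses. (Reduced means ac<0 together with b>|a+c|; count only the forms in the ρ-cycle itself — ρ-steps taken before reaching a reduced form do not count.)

D = 29, ⌊√D⌋ = 5
river: ρ → (-1,5,1)
river: ρ → (1,5,-1)
ρ-cycle length = 2 (tail of 0 descent steps not counted)

2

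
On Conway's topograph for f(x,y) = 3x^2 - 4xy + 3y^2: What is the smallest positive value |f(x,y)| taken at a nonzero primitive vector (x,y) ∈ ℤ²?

translate: b→2 (≡-4 mod 6), so (3,-4,3)→(3,2,2)
flip: (3,2,2)→(2,-2,3)
translate: b→2 (≡-2 mod 4), so (2,-2,3)→(2,2,3)
reduced (well bottom): (2,2,3) with a≤c, −a<b≤a
well minimum = a = 2

2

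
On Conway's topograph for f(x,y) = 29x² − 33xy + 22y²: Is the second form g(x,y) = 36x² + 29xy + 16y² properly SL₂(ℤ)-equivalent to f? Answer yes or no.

D₁ = -1463, D₂ = -1463
f: translate: b→25 (≡-33 mod 58), so (29,-33,22)→(29,25,18)
f: flip: (29,25,18)→(18,-25,29)
f: translate: b→11 (≡-25 mod 36), so (18,-25,29)→(18,11,22)
f: reduced (well bottom): (18,11,22) with a≤c, −a<b≤a
g: flip: (36,29,16)→(16,-29,36)
g: translate: b→3 (≡-29 mod 32), so (16,-29,36)→(16,3,23)
g: reduced (well bottom): (16,3,23) with a≤c, −a<b≤a
reduced forms (18, 11, 22) vs (16, 3, 23) ⇒ inequivalent

no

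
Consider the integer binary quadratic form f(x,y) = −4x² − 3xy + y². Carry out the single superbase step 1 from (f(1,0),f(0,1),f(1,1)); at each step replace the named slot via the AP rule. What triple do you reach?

start (-4,1,-6) = (f(1,0),f(0,1),f(1,1))
replace slot 1: 2·(1+(-6)) − (-4) = -6 → (-6,1,-6)

-6,1,-6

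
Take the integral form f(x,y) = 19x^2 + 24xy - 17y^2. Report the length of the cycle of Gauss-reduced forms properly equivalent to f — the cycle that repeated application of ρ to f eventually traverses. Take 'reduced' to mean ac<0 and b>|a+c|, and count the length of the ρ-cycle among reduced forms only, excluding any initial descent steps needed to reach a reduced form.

D = 1868, ⌊√D⌋ = 43
river: ρ → (-17,10,26)
river: ρ → (26,42,-1)
river: ρ → (-1,42,26)
river: ρ → (26,10,-17)
river: ρ → (-17,24,19)
river: ρ → (19,14,-22)
river: ρ → (-22,30,11)
river: ρ → (11,36,-13)
river: ρ → (-13,42,2)
river: ρ → (2,42,-13)
river: ρ → (-13,36,11)
river: ρ → (11,30,-22)
river: ρ → (-22,14,19)
river: ρ → (19,24,-17)
ρ-cycle length = 14 (tail of 0 descent steps not counted)

14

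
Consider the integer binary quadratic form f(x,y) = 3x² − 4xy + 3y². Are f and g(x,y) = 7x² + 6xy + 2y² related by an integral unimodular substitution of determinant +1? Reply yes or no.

D₁ = -20, D₂ = -20
f: translate: b→2 (≡-4 mod 6), so (3,-4,3)→(3,2,2)
f: flip: (3,2,2)→(2,-2,3)
f: translate: b→2 (≡-2 mod 4), so (2,-2,3)→(2,2,3)
f: reduced (well bottom): (2,2,3) with a≤c, −a<b≤a
g: flip: (7,6,2)→(2,-6,7)
g: translate: b→2 (≡-6 mod 4), so (2,-6,7)→(2,2,3)
g: reduced (well bottom): (2,2,3) with a≤c, −a<b≤a
reduced forms (2, 2, 3) vs (2, 2, 3) ⇒ equivalent

yes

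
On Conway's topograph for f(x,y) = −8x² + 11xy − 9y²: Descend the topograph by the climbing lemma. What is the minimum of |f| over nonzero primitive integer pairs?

translate: b→5 (≡-11 mod 16), so (8,-11,9)→(8,5,6)
flip: (8,5,6)→(6,-5,8)
reduced (well bottom): (6,-5,8) with a≤c, −a<b≤a
well minimum |f| = |-6| = 6 (negative-definite)

6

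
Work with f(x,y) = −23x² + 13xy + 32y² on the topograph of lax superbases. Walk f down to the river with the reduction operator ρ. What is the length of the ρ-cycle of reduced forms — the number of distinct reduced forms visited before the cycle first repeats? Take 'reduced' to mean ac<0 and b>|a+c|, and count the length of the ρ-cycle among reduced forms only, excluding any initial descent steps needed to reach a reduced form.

D = 3113, ⌊√D⌋ = 55
river: ρ → (32,51,-4)
river: ρ → (-4,53,19)
river: ρ → (19,23,-34)
river: ρ → (-34,45,8)
river: ρ → (8,51,-16)
river: ρ → (-16,45,17)
river: ρ → (17,23,-38)
river: ρ → (-38,53,2)
river: ρ → (2,55,-11)
river: ρ → (-11,55,2)
river: ρ → (2,53,-38)
river: ρ → (-38,23,17)
river: ρ → (17,45,-16)
river: ρ → (-16,51,8)
river: ρ → (8,45,-34)
river: ρ → (-34,23,19)
river: ρ → (19,53,-4)
river: ρ → (-4,51,32)
river: ρ → (32,13,-23)
river: ρ → (-23,33,22)
river: ρ → (22,55,-1)
river: ρ → (-1,55,22)
river: ρ → (22,33,-23)
river: ρ → (-23,13,32)
ρ-cycle length = 24 (tail of 0 descent steps not counted)

24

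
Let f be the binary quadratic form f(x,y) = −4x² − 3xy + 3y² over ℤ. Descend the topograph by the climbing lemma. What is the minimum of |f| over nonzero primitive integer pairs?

descent: ρ → (3,3,-4)  [lands on river]
river: ρ → (-4,5,2)
river: ρ → (2,7,-1)
river: ρ → (-1,7,2)
river: ρ → (2,5,-4)
river: ρ → (-4,3,3)
closes: descent 1, river 6
min |a| on river = 1

1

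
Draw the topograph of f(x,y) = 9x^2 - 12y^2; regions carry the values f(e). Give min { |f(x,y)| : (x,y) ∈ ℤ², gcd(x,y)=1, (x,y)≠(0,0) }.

descent: ρ → (-12,0,9)
descent: ρ → (9,18,-3)  [lands on river]
river: ρ → (-3,18,9)
closes: descent 2, river 2
min |a| on river = 3

3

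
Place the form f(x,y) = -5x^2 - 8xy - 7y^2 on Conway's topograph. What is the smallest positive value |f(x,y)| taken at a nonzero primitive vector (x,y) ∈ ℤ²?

translate: b→-2 (≡8 mod 10), so (5,8,7)→(5,-2,4)
flip: (5,-2,4)→(4,2,5)
reduced (well bottom): (4,2,5) with a≤c, −a<b≤a
well minimum |f| = |-4| = 4 (negative-definite)

4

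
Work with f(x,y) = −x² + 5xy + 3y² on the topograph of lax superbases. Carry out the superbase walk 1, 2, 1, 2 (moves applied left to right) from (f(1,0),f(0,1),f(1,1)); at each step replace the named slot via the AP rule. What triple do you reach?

start (-1,3,7) = (f(1,0),f(0,1),f(1,1))
replace slot 1: 2·(3+7) − (-1) = 21 → (21,3,7)
replace slot 2: 2·(21+7) − 3 = 53 → (21,53,7)
replace slot 1: 2·(53+7) − 21 = 99 → (99,53,7)
replace slot 2: 2·(99+7) − 53 = 159 → (99,159,7)

99,159,7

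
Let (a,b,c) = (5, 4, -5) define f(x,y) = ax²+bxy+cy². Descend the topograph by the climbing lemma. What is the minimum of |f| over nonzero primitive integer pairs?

river: ρ → (-5,6,4)
river: ρ → (4,10,-1)
river: ρ → (-1,10,4)
river: ρ → (4,6,-5)
river: ρ → (-5,4,5)
river: ρ → (5,6,-4)
river: ρ → (-4,10,1)
river: ρ → (1,10,-4)
river: ρ → (-4,6,5)
river: ρ → (5,4,-5)
closes: descent 0, river 10
min |a| on river = 1

1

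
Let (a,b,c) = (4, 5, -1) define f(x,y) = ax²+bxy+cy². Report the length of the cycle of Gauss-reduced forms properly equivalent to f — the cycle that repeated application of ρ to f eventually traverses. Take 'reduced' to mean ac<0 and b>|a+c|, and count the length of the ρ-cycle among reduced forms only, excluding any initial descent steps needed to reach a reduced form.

D = 41, ⌊√D⌋ = 6
river: ρ → (-1,5,4)
river: ρ → (4,3,-2)
river: ρ → (-2,5,2)
river: ρ → (2,3,-4)
river: ρ → (-4,5,1)
river: ρ → (1,5,-4)
river: ρ → (-4,3,2)
river: ρ → (2,5,-2)
river: ρ → (-2,3,4)
river: ρ → (4,5,-1)
ρ-cycle length = 10 (tail of 0 descent steps not counted)

10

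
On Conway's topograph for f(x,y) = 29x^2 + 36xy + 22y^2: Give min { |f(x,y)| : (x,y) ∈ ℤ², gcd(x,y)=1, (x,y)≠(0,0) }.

translate: b→-22 (≡36 mod 58), so (29,36,22)→(29,-22,15)
flip: (29,-22,15)→(15,22,29)
translate: b→-8 (≡22 mod 30), so (15,22,29)→(15,-8,22)
reduced (well bottom): (15,-8,22) with a≤c, −a<b≤a
well minimum = a = 15

15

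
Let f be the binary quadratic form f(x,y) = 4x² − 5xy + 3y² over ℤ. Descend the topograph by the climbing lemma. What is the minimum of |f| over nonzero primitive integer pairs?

translate: b→3 (≡-5 mod 8), so (4,-5,3)→(4,3,2)
flip: (4,3,2)→(2,-3,4)
translate: b→1 (≡-3 mod 4), so (2,-3,4)→(2,1,3)
reduced (well bottom): (2,1,3) with a≤c, −a<b≤a
well minimum = a = 2

2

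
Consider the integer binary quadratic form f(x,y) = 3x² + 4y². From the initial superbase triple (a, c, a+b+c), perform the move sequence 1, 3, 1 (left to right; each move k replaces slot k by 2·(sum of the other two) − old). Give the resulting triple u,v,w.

start (3,4,7) = (f(1,0),f(0,1),f(1,1))
replace slot 1: 2·(4+7) − 3 = 19 → (19,4,7)
replace slot 3: 2·(19+4) − 7 = 39 → (19,4,39)
replace slot 1: 2·(4+39) − 19 = 67 → (67,4,39)

67,4,39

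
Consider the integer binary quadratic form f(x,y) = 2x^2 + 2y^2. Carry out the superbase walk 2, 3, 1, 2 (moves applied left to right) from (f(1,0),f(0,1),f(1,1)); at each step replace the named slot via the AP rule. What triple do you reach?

start (2,2,4) = (f(1,0),f(0,1),f(1,1))
replace slot 2: 2·(2+4) − 2 = 10 → (2,10,4)
replace slot 3: 2·(2+10) − 4 = 20 → (2,10,20)
replace slot 1: 2·(10+20) − 2 = 58 → (58,10,20)
replace slot 2: 2·(58+20) − 10 = 146 → (58,146,20)

58,146,20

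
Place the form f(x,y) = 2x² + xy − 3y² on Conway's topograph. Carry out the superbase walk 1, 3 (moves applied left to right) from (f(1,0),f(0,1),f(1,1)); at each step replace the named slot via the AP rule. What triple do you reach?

start (2,-3,0) = (f(1,0),f(0,1),f(1,1))
replace slot 1: 2·((-3)+0) − 2 = -8 → (-8,-3,0)
replace slot 3: 2·((-8)+(-3)) − 0 = -22 → (-8,-3,-22)

-8,-3,-22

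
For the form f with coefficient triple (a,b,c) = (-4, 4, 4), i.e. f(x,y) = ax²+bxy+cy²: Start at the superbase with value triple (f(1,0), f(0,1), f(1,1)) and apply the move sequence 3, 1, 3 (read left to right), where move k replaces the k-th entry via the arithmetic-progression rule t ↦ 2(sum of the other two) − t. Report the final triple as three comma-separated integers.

start (-4,4,4) = (f(1,0),f(0,1),f(1,1))
replace slot 3: 2·((-4)+4) − 4 = -4 → (-4,4,-4)
replace slot 1: 2·(4+(-4)) − (-4) = 4 → (4,4,-4)
replace slot 3: 2·(4+4) − (-4) = 20 → (4,4,20)

4,4,20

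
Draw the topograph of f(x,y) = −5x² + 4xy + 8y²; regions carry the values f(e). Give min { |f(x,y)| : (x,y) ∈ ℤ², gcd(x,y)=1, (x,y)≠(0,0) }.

river: ρ → (8,12,-1)
river: ρ → (-1,12,8)
river: ρ → (8,4,-5)
river: ρ → (-5,6,7)
river: ρ → (7,8,-4)
river: ρ → (-4,8,7)
river: ρ → (7,6,-5)
river: ρ → (-5,4,8)
closes: descent 0, river 8
min |a| on river = 1

1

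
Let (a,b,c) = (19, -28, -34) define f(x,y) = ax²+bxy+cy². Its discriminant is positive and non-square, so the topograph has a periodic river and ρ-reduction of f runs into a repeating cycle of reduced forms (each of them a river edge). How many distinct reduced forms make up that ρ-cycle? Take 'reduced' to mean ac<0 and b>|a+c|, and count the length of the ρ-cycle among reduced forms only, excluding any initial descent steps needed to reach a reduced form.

D = 3368, ⌊√D⌋ = 58
descent: ρ → (-34,28,19)  [lands on river]
river: ρ → (19,48,-14)
river: ρ → (-14,36,37)
river: ρ → (37,38,-13)
river: ρ → (-13,40,34)
river: ρ → (34,28,-19)
river: ρ → (-19,48,14)
river: ρ → (14,36,-37)
river: ρ → (-37,38,13)
river: ρ → (13,40,-34)
ρ-cycle length = 10 (tail of 1 descent step not counted)

10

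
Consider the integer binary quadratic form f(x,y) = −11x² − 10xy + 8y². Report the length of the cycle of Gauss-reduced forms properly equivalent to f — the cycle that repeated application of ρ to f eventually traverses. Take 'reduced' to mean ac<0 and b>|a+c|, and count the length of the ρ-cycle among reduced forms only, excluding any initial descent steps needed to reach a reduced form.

D = 452, ⌊√D⌋ = 21
descent: ρ → (8,10,-11)  [lands on river]
river: ρ → (-11,12,7)
river: ρ → (7,16,-7)
river: ρ → (-7,12,11)
river: ρ → (11,10,-8)
river: ρ → (-8,6,13)
river: ρ → (13,20,-1)
river: ρ → (-1,20,13)
river: ρ → (13,6,-8)
river: ρ → (-8,10,11)
river: ρ → (11,12,-7)
river: ρ → (-7,16,7)
river: ρ → (7,12,-11)
river: ρ → (-11,10,8)
river: ρ → (8,6,-13)
river: ρ → (-13,20,1)
river: ρ → (1,20,-13)
river: ρ → (-13,6,8)
ρ-cycle length = 18 (tail of 1 descent step not counted)

18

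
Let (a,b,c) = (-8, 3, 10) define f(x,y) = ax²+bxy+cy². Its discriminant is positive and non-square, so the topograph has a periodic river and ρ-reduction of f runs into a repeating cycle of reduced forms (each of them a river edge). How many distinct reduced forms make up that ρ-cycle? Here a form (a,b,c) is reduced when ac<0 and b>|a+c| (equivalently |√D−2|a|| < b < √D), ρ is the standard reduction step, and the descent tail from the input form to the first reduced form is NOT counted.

D = 329, ⌊√D⌋ = 18
river: ρ → (10,17,-1)
river: ρ → (-1,17,10)
river: ρ → (10,3,-8)
river: ρ → (-8,13,5)
river: ρ → (5,17,-2)
river: ρ → (-2,15,13)
river: ρ → (13,11,-4)
river: ρ → (-4,13,10)
river: ρ → (10,7,-7)
river: ρ → (-7,7,10)
river: ρ → (10,13,-4)
river: ρ → (-4,11,13)
river: ρ → (13,15,-2)
river: ρ → (-2,17,5)
river: ρ → (5,13,-8)
river: ρ → (-8,3,10)
ρ-cycle length = 16 (tail of 0 descent steps not counted)

16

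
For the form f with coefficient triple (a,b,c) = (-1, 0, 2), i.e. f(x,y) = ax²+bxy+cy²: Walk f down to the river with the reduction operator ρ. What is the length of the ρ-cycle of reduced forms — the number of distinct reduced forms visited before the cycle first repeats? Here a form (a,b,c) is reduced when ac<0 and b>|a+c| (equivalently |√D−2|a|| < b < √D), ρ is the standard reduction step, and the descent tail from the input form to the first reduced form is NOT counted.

D = 8, ⌊√D⌋ = 2
descent: ρ → (2,0,-1)
descent: ρ → (-1,2,1)  [lands on river]
river: ρ → (1,2,-1)
ρ-cycle length = 2 (tail of 2 descent steps not counted)

2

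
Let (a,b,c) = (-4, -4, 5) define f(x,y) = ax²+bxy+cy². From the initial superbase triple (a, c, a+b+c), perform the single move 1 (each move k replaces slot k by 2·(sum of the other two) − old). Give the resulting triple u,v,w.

start (-4,5,-3) = (f(1,0),f(0,1),f(1,1))
replace slot 1: 2·(5+(-3)) − (-4) = 8 → (8,5,-3)

8,5,-3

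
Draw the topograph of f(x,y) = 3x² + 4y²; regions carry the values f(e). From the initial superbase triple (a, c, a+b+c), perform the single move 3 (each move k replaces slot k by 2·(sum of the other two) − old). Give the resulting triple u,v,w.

start (3,4,7) = (f(1,0),f(0,1),f(1,1))
replace slot 3: 2·(3+4) − 7 = 7 → (3,4,7)

3,4,7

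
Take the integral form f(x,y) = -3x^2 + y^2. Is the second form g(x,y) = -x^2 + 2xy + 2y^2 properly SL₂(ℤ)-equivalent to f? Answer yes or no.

D₁ = 12, D₂ = 12
river cycle of f (length 2): (1, 2, -2), (-2, 2, 1)
river cycle of g (length 2): (2, 2, -1), (-1, 2, 2)
cycles differ ⇒ inequivalent

no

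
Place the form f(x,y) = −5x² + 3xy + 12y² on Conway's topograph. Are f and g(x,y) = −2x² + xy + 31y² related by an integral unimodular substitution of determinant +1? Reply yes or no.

D₁ = 249, D₂ = 249
river cycle of f (length 16): (-5, 13, 4), (4, 11, -8), (-8, 5, 7), (7, 9, -6), (-6, 15, 1), (1, 15, -6), (-6, 9, 7), (7, 5, -8), (-8, 11, 4), (4, 13, -5), … (6 more)
river cycle of g (length 16): (-2, 13, 10), (10, 7, -5), (-5, 13, 4), (4, 11, -8), (-8, 5, 7), (7, 9, -6), (-6, 15, 1), (1, 15, -6), (-6, 9, 7), (7, 5, -8), … (6 more)
cycles coincide ⇒ equivalent

yes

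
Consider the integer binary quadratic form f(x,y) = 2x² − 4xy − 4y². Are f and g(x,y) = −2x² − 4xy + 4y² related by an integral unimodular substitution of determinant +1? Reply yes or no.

D₁ = 48, D₂ = 48
river cycle of f (length 2): (-4, 4, 2), (2, 4, -4)
river cycle of g (length 2): (4, 4, -2), (-2, 4, 4)
cycles differ ⇒ inequivalent

no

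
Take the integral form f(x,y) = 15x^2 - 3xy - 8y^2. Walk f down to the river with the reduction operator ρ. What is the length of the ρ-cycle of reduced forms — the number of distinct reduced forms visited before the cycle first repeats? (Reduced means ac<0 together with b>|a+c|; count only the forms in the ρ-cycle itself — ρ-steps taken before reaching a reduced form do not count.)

D = 489, ⌊√D⌋ = 22
descent: ρ → (-8,19,4)  [lands on river]
river: ρ → (4,21,-3)
river: ρ → (-3,21,4)
river: ρ → (4,19,-8)
river: ρ → (-8,13,10)
river: ρ → (10,7,-11)
river: ρ → (-11,15,6)
river: ρ → (6,21,-2)
river: ρ → (-2,19,16)
river: ρ → (16,13,-5)
river: ρ → (-5,17,10)
river: ρ → (10,3,-12)
river: ρ → (-12,21,1)
river: ρ → (1,21,-12)
river: ρ → (-12,3,10)
river: ρ → (10,17,-5)
river: ρ → (-5,13,16)
river: ρ → (16,19,-2)
river: ρ → (-2,21,6)
river: ρ → (6,15,-11)
river: ρ → (-11,7,10)
river: ρ → (10,13,-8)
ρ-cycle length = 22 (tail of 1 descent step not counted)

22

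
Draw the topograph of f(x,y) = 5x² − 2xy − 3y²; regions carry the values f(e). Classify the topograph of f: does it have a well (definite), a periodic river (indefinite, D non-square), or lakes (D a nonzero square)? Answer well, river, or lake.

D = b²−4ac = (-2)² − 4·5·(-3) = 64
D = 8² is a perfect square ⇒ form factors over ℤ ⇒ lakes

lake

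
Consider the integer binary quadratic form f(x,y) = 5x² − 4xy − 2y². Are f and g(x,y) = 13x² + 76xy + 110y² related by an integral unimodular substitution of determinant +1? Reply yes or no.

D₁ = 56, D₂ = 56
river cycle of f (length 4): (-2, 4, 5), (5, 6, -1), (-1, 6, 5), (5, 4, -2)
river cycle of g (length 4): (-1, 6, 5), (5, 4, -2), (-2, 4, 5), (5, 6, -1)
cycles coincide ⇒ equivalent

yes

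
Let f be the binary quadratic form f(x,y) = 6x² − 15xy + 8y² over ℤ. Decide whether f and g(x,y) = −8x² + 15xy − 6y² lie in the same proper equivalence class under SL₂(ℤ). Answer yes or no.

D₁ = 33, D₂ = 33
river cycle of f (length 4): (-1, 5, 2), (2, 3, -3), (-3, 3, 2), (2, 5, -1)
river cycle of g (length 4): (1, 5, -2), (-2, 3, 3), (3, 3, -2), (-2, 5, 1)
cycles differ ⇒ inequivalent

no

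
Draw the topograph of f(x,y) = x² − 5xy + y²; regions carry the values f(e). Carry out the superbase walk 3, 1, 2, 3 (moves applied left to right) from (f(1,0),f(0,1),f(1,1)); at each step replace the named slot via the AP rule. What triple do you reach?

start (1,1,-3) = (f(1,0),f(0,1),f(1,1))
replace slot 3: 2·(1+1) − (-3) = 7 → (1,1,7)
replace slot 1: 2·(1+7) − 1 = 15 → (15,1,7)
replace slot 2: 2·(15+7) − 1 = 43 → (15,43,7)
replace slot 3: 2·(15+43) − 7 = 109 → (15,43,109)

15,43,109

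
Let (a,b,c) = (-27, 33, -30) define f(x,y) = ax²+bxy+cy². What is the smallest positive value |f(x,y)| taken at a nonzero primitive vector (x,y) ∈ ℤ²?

translate: b→21 (≡-33 mod 54), so (27,-33,30)→(27,21,24)
flip: (27,21,24)→(24,-21,27)
reduced (well bottom): (24,-21,27) with a≤c, −a<b≤a
well minimum |f| = |-24| = 24 (negative-definite)

24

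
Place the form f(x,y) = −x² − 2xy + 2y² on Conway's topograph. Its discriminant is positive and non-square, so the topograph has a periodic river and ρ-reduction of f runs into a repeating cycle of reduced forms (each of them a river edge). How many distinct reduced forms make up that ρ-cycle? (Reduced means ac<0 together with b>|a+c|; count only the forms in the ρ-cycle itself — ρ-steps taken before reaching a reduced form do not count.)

D = 12, ⌊√D⌋ = 3
descent: ρ → (2,2,-1)  [lands on river]
river: ρ → (-1,2,2)
ρ-cycle length = 2 (tail of 1 descent step not counted)

2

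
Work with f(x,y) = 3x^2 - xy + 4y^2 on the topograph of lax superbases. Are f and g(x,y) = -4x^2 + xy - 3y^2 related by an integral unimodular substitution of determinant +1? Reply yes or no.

D₁ = -47, D₂ = -47
f: reduced (well bottom): (3,-1,4) with a≤c, −a<b≤a
g is negative-definite; reduce −g:
−g: flip: (4,-1,3)→(3,1,4)
−g: reduced (well bottom): (3,1,4) with a≤c, −a<b≤a
flip sign back: reduced form of g is (-3,-1,-4)
reduced forms (3, -1, 4) vs (-3, -1, -4) ⇒ inequivalent

no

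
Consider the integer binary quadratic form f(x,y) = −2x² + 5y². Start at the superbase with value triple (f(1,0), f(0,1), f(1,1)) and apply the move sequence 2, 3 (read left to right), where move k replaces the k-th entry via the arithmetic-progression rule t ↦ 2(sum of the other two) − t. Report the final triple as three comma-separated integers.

start (-2,5,3) = (f(1,0),f(0,1),f(1,1))
replace slot 2: 2·((-2)+3) − 5 = -3 → (-2,-3,3)
replace slot 3: 2·((-2)+(-3)) − 3 = -13 → (-2,-3,-13)

-2,-3,-13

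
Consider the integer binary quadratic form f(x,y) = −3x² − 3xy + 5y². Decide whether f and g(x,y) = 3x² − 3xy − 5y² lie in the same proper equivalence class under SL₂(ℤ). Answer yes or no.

D₁ = 69, D₂ = 69
river cycle of f (length 4): (5, 3, -3), (-3, 3, 5), (5, 7, -1), (-1, 7, 5)
river cycle of g (length 4): (-5, 3, 3), (3, 3, -5), (-5, 7, 1), (1, 7, -5)
cycles differ ⇒ inequivalent

no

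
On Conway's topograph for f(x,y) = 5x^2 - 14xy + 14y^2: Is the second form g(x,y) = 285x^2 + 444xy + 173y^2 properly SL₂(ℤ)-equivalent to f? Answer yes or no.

D₁ = -84, D₂ = -84
f: translate: b→-4 (≡-14 mod 10), so (5,-14,14)→(5,-4,5)
f: flip: (5,-4,5)→(5,4,5)
f: reduced (well bottom): (5,4,5) with a≤c, −a<b≤a
g: translate: b→-126 (≡444 mod 570), so (285,444,173)→(285,-126,14)
g: flip: (285,-126,14)→(14,126,285)
g: translate: b→14 (≡126 mod 28), so (14,126,285)→(14,14,5)
g: flip: (14,14,5)→(5,-14,14)
g: translate: b→-4 (≡-14 mod 10), so (5,-14,14)→(5,-4,5)
g: flip: (5,-4,5)→(5,4,5)
g: reduced (well bottom): (5,4,5) with a≤c, −a<b≤a
reduced forms (5, 4, 5) vs (5, 4, 5) ⇒ equivalent

yes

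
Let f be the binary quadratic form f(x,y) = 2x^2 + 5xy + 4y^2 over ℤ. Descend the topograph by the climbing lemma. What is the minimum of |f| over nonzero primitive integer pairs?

translate: b→1 (≡5 mod 4), so (2,5,4)→(2,1,1)
flip: (2,1,1)→(1,-1,2)
translate: b→1 (≡-1 mod 2), so (1,-1,2)→(1,1,2)
reduced (well bottom): (1,1,2) with a≤c, −a<b≤a
well minimum = a = 1

1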